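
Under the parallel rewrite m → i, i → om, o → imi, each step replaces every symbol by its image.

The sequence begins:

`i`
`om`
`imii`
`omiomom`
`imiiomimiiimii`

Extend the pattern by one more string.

φ(imiiomimiiimii) expands symbol-by-symbol to om i om om imi i om i om om om i om om; joining the 14 pieces gives the next term.

omiomomimiiomiomomomiomom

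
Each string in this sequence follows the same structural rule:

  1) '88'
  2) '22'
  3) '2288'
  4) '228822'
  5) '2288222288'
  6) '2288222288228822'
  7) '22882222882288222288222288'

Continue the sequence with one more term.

228822228822882222882222882288222288228822

Each term (from the third on) is the previous term followed by the one before it: term 3 = 22·88 = 2288.
The next term joins 22882222882288222288222288 and 2288222288228822.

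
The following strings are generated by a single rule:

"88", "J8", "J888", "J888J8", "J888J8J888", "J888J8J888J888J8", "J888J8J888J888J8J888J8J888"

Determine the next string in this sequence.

This is a Fibonacci-style word recurrence s(k) = s(k−1)·s(k−2): e.g. J8·88 = J888.
So term 8 is J888J8J888J888J8J888J8J888·J888J8J888J888J8.

J888J8J888J888J8J888J8J888J888J8J888J888J8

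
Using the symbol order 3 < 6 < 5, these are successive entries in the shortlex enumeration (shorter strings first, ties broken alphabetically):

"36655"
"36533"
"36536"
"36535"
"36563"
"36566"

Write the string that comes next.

36565

The successor of 36566 increments the rightmost position that isn't already 5 and resets every position after it to 3.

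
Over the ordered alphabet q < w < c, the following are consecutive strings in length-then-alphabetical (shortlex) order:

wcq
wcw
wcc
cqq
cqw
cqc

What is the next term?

Treat cqc as a base-3 numeral over the given alphabet and add one, carrying through any trailing c's.

cwq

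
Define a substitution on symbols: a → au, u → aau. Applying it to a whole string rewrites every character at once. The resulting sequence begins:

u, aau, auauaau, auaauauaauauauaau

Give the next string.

Applying the rule to each of the 17 symbols of auaauauaauauauaau gives the pieces au aau au au aau au aau au au aau au aau au aau au au aau, which concatenate to the answer.

auaauauauaauauaauauauaauauaauauaauauauaau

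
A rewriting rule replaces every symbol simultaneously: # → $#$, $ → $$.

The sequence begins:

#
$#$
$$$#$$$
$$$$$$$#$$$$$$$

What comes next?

Replace each of the 15 characters of $$$$$$$#$$$$$$$ in place — $$ $$ $$ $$ $$ $$ $$ $#$ $$ $$ $$ $$ $$ $$ $$ — and concatenate.

$$$$$$$$$$$$$$$#$$$$$$$$$$$$$$$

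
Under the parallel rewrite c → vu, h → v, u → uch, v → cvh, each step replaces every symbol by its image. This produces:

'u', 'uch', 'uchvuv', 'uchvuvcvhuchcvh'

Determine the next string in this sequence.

φ(uchvuvcvhuchcvh) expands symbol-by-symbol to uch vu v cvh uch cvh vu cvh v uch vu v vu cvh v; joining the 15 pieces gives the next term.

uchvuvcvhuchcvhvucvhvuchvuvvucvhv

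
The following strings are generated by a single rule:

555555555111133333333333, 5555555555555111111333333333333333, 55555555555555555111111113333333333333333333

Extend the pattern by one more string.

555555555555555555555111111111133333333333333333333333

Reading off run lengths: 5 runs 9, 13, 17; 1 runs 4, 6, 8; 3 runs 11, 15, 19 — each is linear in n, where the shown terms are n = 2, 3, 4.
Setting n = 5 gives 21, 10, 23 characters in each block.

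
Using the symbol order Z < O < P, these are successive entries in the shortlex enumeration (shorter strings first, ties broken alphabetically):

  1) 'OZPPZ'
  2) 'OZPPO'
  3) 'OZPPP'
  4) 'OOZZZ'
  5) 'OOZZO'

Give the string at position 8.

Stepping forward 3 times from OOZZO: OOZZO → OOZZP → OOZOZ, then the target.

OOZOO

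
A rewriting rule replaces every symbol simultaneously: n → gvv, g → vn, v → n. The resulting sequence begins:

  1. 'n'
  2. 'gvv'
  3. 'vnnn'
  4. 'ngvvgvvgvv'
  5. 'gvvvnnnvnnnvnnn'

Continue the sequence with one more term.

Applying the rule to each of the 15 symbols of gvvvnnnvnnnvnnn gives the pieces vn n n n gvv gvv gvv n gvv gvv gvv n gvv gvv gvv, which concatenate to the answer.

vnnnngvvgvvgvvngvvgvvgvvngvvgvvgvv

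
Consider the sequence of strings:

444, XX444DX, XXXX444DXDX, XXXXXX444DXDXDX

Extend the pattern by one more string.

Each term wraps the previous one in XX on the left and DX on the right.
Applying this once more to XXXXXX444DXDXDX:

XXXXXXXX444DXDXDXDX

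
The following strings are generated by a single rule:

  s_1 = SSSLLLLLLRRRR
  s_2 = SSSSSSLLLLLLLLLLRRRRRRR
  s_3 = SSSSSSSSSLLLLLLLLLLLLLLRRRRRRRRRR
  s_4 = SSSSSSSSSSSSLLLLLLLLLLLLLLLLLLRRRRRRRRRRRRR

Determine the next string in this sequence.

SSSSSSSSSSSSSSSLLLLLLLLLLLLLLLLLLLLLLRRRRRRRRRRRRRRRR

Each string has the form S^{3n} L^{4n+2} R^{3n+1} (n = 1, 2, …).
Setting n = 5 gives 15, 22, 16 characters in each block.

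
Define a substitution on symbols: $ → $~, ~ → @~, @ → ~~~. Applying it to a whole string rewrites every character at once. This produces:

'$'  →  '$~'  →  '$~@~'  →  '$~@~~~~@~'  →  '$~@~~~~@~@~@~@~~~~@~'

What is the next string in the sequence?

Applying the rule to each of the 20 symbols of $~@~~~~@~@~@~@~~~~@~ gives the pieces $~ @~ ~~~ @~ @~ @~ @~ ~~~ @~ ~~~ @~ ~~~ @~ ~~~ @~ @~ @~ @~ ~~~ @~, which concatenate to the answer.

$~@~~~~@~@~@~@~~~~@~~~~@~~~~@~~~~@~@~@~@~~~~@~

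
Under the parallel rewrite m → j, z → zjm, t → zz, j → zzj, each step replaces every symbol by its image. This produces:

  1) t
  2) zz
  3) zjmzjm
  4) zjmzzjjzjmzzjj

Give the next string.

zjmzzjjzjmzjmzzjzzjzjmzzjjzjmzjmzzjzzj

Replace each of the 14 characters of zjmzzjjzjmzzjj in place — zjm zzj j zjm zjm zzj zzj zjm zzj j zjm zjm zzj zzj — and concatenate.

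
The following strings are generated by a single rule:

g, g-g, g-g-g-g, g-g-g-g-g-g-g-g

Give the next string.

Every step duplicates the string with '-' between the halves.
So the next term is two copies of g-g-g-g-g-g-g-g with '-' between the halves.

g-g-g-g-g-g-g-g-g-g-g-g-g-g-g-g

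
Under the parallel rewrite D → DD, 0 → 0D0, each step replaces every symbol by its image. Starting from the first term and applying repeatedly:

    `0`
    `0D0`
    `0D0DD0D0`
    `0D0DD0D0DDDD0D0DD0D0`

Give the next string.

φ(0D0DD0D0DDDD0D0DD0D0) expands symbol-by-symbol to 0D0 DD 0D0 DD DD 0D0 DD 0D0 DD DD DD DD 0D0 DD 0D0 DD DD 0D0 DD 0D0; joining the 20 pieces gives the next term.

0D0DD0D0DDDD0D0DD0D0DDDDDDDD0D0DD0D0DDDD0D0DD0D0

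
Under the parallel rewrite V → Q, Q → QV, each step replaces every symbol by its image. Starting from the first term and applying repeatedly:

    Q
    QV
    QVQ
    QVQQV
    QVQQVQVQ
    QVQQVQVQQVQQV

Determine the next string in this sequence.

QVQQVQVQQVQQVQVQQVQVQ

φ(QVQQVQVQQVQQV) expands symbol-by-symbol to QV Q QV QV Q QV Q QV QV Q QV QV Q; joining the 13 pieces gives the next term.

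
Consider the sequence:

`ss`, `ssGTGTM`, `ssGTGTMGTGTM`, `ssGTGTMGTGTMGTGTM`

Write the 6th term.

Every step adds GTGTM to the end: s(k+1) = s(k)·GTGTM.
From ssGTGTMGTGTMGTGTM, 2 further steps: ssGTGTMGTGTMGTGTM → ssGTGTMGTGTMGTGTMGTGTM → (answer).

ssGTGTMGTGTMGTGTMGTGTMGTGTM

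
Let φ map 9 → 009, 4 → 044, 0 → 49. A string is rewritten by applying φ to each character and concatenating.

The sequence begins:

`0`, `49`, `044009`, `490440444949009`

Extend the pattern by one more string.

Applying the rule to each of the 15 symbols of 490440444949009 gives the pieces 044 009 49 044 044 49 044 044 044 009 044 009 49 49 009, which concatenate to the answer.

04400949044044490440440440090440094949009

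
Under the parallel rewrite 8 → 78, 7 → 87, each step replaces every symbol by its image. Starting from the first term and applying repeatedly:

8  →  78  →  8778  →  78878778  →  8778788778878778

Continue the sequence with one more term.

Rewriting the 16 symbols of 8778788778878778 one by one yields 78 87 87 78 87 78 78 87 87 78 78 87 78 87 87 78; concatenated:

78878778877878878778788778878778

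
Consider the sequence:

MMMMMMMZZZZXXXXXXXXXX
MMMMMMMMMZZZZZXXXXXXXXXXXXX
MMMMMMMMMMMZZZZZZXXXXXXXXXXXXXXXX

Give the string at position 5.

Reading off run lengths: M runs 7, 9, 11; Z runs 4, 5, 6; X runs 10, 13, 16 — each is linear in n, where the shown terms are n = 3, 4, 5.
Setting n = 7 gives 15, 8, 22 characters in each block.

MMMMMMMMMMMMMMMZZZZZZZZXXXXXXXXXXXXXXXXXXXXXX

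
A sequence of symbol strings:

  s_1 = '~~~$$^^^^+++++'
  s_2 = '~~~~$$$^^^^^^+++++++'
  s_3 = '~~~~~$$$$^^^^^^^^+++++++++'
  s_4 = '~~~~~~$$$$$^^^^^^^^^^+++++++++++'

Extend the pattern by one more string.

~~~~~~~$$$$$$^^^^^^^^^^^^+++++++++++++

The n-th term is n+1 ~'s then n $'s then 2n ^'s then 2n+1 +'s, where the shown terms are n = 2, 3, 4, 5.
Setting n = 6 gives 7, 6, 12, 13 characters in each block.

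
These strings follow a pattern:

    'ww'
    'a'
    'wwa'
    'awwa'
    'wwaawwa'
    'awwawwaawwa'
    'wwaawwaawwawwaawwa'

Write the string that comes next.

This is a Fibonacci-style word recurrence s(k) = s(k−2)·s(k−1): e.g. ww·a = wwa.
So term 8 is awwawwaawwa·wwaawwaawwawwaawwa.

awwawwaawwawwaawwaawwawwaawwa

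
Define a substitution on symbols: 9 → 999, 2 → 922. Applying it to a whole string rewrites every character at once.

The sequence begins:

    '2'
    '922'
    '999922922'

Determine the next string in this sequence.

Expanding 999922922: 9→999, 9→999, 9→999, 9→999, 2→922, 2→922, 9→999, 2→922, 2→922. Concatenated: 999 999 999 999 922 922 999 922 922.

999999999999922922999922922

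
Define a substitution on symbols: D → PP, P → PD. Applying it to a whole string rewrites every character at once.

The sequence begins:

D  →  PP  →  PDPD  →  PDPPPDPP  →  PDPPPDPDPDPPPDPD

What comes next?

Rewriting the 16 symbols of PDPPPDPDPDPPPDPD one by one yields PD PP PD PD PD PP PD PP PD PP PD PD PD PP PD PP; concatenated:

PDPPPDPDPDPPPDPPPDPPPDPDPDPPPDPP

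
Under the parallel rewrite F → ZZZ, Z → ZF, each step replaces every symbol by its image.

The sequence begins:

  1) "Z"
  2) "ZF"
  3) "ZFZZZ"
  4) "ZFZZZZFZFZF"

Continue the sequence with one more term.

Apply φ to ZFZZZZFZFZF symbol by symbol: Z→ZF, F→ZZZ, Z→ZF, Z→ZF, Z→ZF, Z→ZF, F→ZZZ, Z→ZF, F→ZZZ, Z→ZF, F→ZZZ; joined: ZF ZZZ ZF ZF ZF ZF ZZZ ZF ZZZ ZF ZZZ.

ZFZZZZFZFZFZFZZZZFZZZZFZZZ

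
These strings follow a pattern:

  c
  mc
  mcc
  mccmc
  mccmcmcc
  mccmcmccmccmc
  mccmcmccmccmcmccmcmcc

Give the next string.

mccmcmccmccmcmccmcmccmccmcmccmccmc

Each term (from the third on) is the previous term followed by the one before it: term 3 = mc·c = mcc.
So term 8 is mccmcmccmccmcmccmcmcc·mccmcmccmccmc.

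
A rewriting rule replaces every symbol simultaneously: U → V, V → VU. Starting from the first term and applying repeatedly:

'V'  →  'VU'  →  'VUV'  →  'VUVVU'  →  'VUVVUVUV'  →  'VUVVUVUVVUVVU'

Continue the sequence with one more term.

VUVVUVUVVUVVUVUVVUVUV

φ(VUVVUVUVVUVVU) expands symbol-by-symbol to VU V VU VU V VU V VU VU V VU VU V; joining the 13 pieces gives the next term.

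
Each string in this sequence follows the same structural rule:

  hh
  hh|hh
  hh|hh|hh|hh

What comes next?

Every step duplicates the string with '|' between the halves.
Doubling hh|hh|hh|hh with '|' between the halves:

hh|hh|hh|hh|hh|hh|hh|hh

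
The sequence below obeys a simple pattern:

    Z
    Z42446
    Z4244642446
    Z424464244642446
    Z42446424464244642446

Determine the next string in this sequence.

Z4244642446424464244642446

The strings grow by a fixed suffix 42446 each time.
So the next term is Z42446424464244642446·42446.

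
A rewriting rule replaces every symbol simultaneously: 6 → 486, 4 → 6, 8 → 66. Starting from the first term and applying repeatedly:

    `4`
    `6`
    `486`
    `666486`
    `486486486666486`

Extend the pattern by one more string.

Applying the rule to each of the 15 symbols of 486486486666486 gives the pieces 6 66 486 6 66 486 6 66 486 486 486 486 6 66 486, which concatenate to the answer.

666486666486666486486486486666486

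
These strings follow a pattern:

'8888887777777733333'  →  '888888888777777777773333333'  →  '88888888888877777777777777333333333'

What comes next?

8888888888888887777777777777777733333333333

Reading off run lengths: 8 runs 6, 9, 12; 7 runs 8, 11, 14; 3 runs 5, 7, 9 — each is linear in n, where the shown terms are n = 2, 3, 4.
At n = 5 the blocks have lengths 15, 17, 11.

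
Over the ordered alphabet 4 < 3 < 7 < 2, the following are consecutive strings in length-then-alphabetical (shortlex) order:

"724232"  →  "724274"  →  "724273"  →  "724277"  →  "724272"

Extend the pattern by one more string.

Find the rightmost character of 724272 below 2, bump it to the next letter, and reset everything to its right to 4.

724224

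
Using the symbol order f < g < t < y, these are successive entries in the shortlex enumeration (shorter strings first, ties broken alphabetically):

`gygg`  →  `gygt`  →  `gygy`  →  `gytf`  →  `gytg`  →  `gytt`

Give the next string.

Treat gytt as a base-4 numeral over the given alphabet and add one, carrying through any trailing y's.

gyty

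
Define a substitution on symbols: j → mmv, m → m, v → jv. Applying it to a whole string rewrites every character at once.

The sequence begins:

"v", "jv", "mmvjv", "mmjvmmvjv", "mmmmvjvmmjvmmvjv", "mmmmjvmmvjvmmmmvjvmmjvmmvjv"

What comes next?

Rewriting the 27 symbols of mmmmjvmmvjvmmmmvjvmmjvmmvjv one by one yields m m m m mmv jv m m jv mmv jv m m m m jv mmv jv m m mmv jv m m jv mmv jv; concatenated:

mmmmmmvjvmmjvmmvjvmmmmjvmmvjvmmmmvjvmmjvmmvjv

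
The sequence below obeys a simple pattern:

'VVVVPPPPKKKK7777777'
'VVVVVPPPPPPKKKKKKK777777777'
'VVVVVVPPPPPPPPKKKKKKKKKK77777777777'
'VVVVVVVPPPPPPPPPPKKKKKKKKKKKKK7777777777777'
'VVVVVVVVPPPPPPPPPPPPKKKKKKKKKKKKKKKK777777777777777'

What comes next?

VVVVVVVVVPPPPPPPPPPPPPPKKKKKKKKKKKKKKKKKKK77777777777777777

The n-th term is n+2 V's then 2n P's then 3n-2 K's then 2n+3 7's, where the shown terms are n = 2, 3, 4, 5, 6.
Setting n = 7 gives 9, 14, 19, 17 characters in each block.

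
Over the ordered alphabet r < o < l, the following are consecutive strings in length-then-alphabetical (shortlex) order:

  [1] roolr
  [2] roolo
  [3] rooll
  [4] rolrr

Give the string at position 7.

Continuing the enumeration 3 steps past rolrr: rolrr → rolro → rolrl → (answer).

rolor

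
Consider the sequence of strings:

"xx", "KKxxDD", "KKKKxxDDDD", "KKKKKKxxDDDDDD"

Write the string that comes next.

s(k+1) = KK·s(k)·DD, so each term gains KK as a prefix and DD as a suffix.
One more step from KKKKKKxxDDDDDD gives the answer.

KKKKKKKKxxDDDDDDDD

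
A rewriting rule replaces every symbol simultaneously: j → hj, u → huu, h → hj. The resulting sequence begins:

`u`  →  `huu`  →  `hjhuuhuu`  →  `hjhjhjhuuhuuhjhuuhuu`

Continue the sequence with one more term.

hjhjhjhjhjhjhjhuuhuuhjhuuhuuhjhjhjhuuhuuhjhuuhuu

Applying the rule to each of the 20 symbols of hjhjhjhuuhuuhjhuuhuu gives the pieces hj hj hj hj hj hj hj huu huu hj huu huu hj hj hj huu huu hj huu huu, which concatenate to the answer.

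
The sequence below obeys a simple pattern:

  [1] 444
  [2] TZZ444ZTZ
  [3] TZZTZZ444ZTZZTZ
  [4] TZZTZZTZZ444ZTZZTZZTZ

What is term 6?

Each term wraps the previous one in TZZ on the left and ZTZ on the right.
From TZZTZZTZZ444ZTZZTZZTZ, 2 further steps: TZZTZZTZZ444ZTZZTZZTZ → TZZTZZTZZTZZ444ZTZZTZZTZZTZ → (answer).

TZZTZZTZZTZZTZZ444ZTZZTZZTZZTZZTZ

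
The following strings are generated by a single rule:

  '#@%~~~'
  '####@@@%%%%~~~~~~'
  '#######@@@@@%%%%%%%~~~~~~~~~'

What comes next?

Each string has the form #^{3n-2} @^{2n-1} %^{3n-2} ~^{3n} (n = 1, 2, …).
Setting n = 4 gives 10, 7, 10, 12 characters in each block.

##########@@@@@@@%%%%%%%%%%~~~~~~~~~~~~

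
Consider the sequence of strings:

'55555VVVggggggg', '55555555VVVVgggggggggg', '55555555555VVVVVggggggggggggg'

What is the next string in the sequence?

Term n consists of 3n-1 5's, followed by n+1 V's, followed by 3n+1 g's, where the shown terms are n = 2, 3, 4.
Setting n = 5 gives 14, 6, 16 characters in each block.

55555555555555VVVVVVgggggggggggggggg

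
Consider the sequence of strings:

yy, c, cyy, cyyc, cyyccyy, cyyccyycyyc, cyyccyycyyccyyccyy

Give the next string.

From term 3 onward, concatenate the last term with the second-to-last: c·yy = cyy, cyy·c = cyyc, …
Continuing: cyyccyycyyccyyccyy · cyyccyycyyc gives term 8.

cyyccyycyyccyyccyycyyccyycyyc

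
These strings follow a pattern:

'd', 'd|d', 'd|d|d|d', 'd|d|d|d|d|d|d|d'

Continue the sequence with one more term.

s(k+1) = s(k)·|·s(k) — each term doubles the last with '|' between the halves.
One more doubling of d|d|d|d|d|d|d|d gives the answer.

d|d|d|d|d|d|d|d|d|d|d|d|d|d|d|d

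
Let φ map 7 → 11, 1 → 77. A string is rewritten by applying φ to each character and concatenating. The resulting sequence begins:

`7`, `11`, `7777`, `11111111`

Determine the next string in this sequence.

Expanding 11111111: 1→77, 1→77, 1→77, 1→77, 1→77, 1→77, 1→77, 1→77. Concatenated: 77 77 77 77 77 77 77 77.

7777777777777777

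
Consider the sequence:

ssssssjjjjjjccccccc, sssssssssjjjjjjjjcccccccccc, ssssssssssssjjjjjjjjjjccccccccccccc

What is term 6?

sssssssssssssssssssssjjjjjjjjjjjjjjjjcccccccccccccccccccccc

Term n consists of 3n s's, followed by 2n+2 j's, followed by 3n+1 c's, where the shown terms are n = 2, 3, 4.
At n = 7 the blocks have lengths 21, 16, 22.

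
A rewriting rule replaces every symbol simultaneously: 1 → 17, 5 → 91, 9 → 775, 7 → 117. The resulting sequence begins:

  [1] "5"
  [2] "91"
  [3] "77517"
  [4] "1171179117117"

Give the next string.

1717117171711777517171171717117

Replace each of the 13 characters of 1171179117117 in place — 17 17 117 17 17 117 775 17 17 117 17 17 117 — and concatenate.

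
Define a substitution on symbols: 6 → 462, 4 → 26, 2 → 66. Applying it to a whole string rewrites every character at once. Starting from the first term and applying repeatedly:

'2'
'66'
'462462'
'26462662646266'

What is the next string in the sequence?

664622646266462462664622646266462462

φ(26462662646266) expands symbol-by-symbol to 66 462 26 462 66 462 462 66 462 26 462 66 462 462; joining the 14 pieces gives the next term.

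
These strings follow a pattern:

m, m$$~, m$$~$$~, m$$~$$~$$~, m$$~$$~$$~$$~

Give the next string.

m$$~$$~$$~$$~$$~

Every step adds $$~ to the end: s(k+1) = s(k)·$$~.
So the next term is m$$~$$~$$~$$~·$$~.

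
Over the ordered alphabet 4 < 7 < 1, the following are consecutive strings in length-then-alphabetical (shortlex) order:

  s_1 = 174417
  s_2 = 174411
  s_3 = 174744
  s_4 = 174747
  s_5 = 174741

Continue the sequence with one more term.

Treat 174741 as a base-3 numeral over the given alphabet and add one, carrying through any trailing 1's.

174774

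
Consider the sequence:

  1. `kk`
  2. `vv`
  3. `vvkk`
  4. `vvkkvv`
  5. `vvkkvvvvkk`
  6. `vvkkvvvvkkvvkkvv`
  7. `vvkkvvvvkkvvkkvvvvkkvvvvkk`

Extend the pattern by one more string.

From term 3 onward, concatenate the last term with the second-to-last: vv·kk = vvkk, vvkk·vv = vvkkvv, …
So term 8 is vvkkvvvvkkvvkkvvvvkkvvvvkk·vvkkvvvvkkvvkkvv.

vvkkvvvvkkvvkkvvvvkkvvvvkkvvkkvvvvkkvvkkvv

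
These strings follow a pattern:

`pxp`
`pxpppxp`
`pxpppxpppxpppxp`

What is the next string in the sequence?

s(k+1) = s(k)·p·s(k) — each term doubles the last with 'p' between the halves.
So the next term is two copies of pxpppxpppxpppxp with 'p' between the halves.

pxpppxpppxpppxpppxpppxpppxpppxp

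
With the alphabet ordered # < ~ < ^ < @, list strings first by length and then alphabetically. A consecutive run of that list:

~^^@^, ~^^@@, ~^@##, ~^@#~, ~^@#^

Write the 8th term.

Advancing 3 positions from ~^@#^ through ~^@#^ → ~^@#@ → ~^@~# reaches term 8.

~^@~~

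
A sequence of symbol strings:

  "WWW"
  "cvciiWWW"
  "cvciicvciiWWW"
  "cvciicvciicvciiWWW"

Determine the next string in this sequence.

Each term is the previous one with cvcii prepended.
Applying this once more to cvciicvciicvciiWWW:

cvciicvciicvciicvciiWWW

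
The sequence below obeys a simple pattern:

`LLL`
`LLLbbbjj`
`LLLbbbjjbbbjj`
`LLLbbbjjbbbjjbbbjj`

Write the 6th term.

LLLbbbjjbbbjjbbbjjbbbjjbbbjj

The strings grow by a fixed suffix bbbjj each time.
From LLLbbbjjbbbjjbbbjj, 2 further steps: LLLbbbjjbbbjjbbbjj → LLLbbbjjbbbjjbbbjjbbbjj → (answer).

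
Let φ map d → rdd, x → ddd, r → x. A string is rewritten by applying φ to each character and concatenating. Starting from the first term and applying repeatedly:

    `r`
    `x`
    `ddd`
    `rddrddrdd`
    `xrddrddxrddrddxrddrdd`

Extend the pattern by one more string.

Replace each of the 21 characters of xrddrddxrddrddxrddrdd in place — ddd x rdd rdd x rdd rdd ddd x rdd rdd x rdd rdd ddd x rdd rdd x rdd rdd — and concatenate.

dddxrddrddxrddrdddddxrddrddxrddrdddddxrddrddxrddrdd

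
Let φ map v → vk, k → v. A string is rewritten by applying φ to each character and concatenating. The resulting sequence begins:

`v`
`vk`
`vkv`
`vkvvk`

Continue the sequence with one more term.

vkvvkvkv

Apply φ to vkvvk symbol by symbol: v→vk, k→v, v→vk, v→vk, k→v; joined: vk v vk vk v.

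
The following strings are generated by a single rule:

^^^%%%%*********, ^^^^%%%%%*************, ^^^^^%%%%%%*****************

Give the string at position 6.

^^^^^^^^%%%%%%%%%*****************************

The n-th term is n+1 ^'s then n+2 %'s then 4n+1 *'s, where the shown terms are n = 2, 3, 4.
At n = 7 the blocks have lengths 8, 9, 29.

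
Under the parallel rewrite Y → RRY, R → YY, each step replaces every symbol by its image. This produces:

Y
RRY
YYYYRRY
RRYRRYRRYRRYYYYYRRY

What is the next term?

YYYYRRYYYYYRRYYYYYRRYYYYYRRYRRYRRYRRYRRYYYYYRRY

Applying the rule to each of the 19 symbols of RRYRRYRRYRRYYYYYRRY gives the pieces YY YY RRY YY YY RRY YY YY RRY YY YY RRY RRY RRY RRY RRY YY YY RRY, which concatenate to the answer.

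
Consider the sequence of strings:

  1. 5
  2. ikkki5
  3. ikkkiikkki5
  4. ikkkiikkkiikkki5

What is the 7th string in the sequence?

ikkkiikkkiikkkiikkkiikkkiikkki5

Every step adds ikkki at the front: s(k+1) = ikkki·s(k).
From ikkkiikkkiikkki5, 3 further steps: ikkkiikkkiikkki5 → ikkkiikkkiikkkiikkki5 → ikkkiikkkiikkkiikkkiikkki5 → (answer).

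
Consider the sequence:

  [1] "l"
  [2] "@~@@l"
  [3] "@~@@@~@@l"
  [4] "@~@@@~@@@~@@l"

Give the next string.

@~@@@~@@@~@@@~@@l

Each term is the previous one with @~@@ prepended.
One more step from @~@@@~@@@~@@l gives the answer.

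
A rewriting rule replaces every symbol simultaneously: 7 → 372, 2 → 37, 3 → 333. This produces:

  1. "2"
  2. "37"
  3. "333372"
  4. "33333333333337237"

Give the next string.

Applying the rule to each of the 17 symbols of 33333333333337237 gives the pieces 333 333 333 333 333 333 333 333 333 333 333 333 333 372 37 333 372, which concatenate to the answer.

33333333333333333333333333333333333333337237333372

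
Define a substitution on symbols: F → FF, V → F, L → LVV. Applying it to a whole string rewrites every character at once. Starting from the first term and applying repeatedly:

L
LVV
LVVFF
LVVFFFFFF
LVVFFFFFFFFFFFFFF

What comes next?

φ(LVVFFFFFFFFFFFFFF) expands symbol-by-symbol to LVV F F FF FF FF FF FF FF FF FF FF FF FF FF FF FF; joining the 17 pieces gives the next term.

LVVFFFFFFFFFFFFFFFFFFFFFFFFFFFFFF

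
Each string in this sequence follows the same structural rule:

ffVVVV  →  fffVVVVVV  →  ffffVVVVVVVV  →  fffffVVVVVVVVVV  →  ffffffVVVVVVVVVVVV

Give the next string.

fffffffVVVVVVVVVVVVVV

Reading off run lengths: f runs 2, 3, 4, 5, 6; V runs 4, 6, 8, 10, 12 — each is linear in n, where the shown terms are n = 2, 3, 4, 5, 6.
For the next term, n = 7, so the run lengths are 7, 14.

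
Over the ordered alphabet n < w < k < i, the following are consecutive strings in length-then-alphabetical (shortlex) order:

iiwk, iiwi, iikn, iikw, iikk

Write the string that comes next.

iiki

Treat iikk as a base-4 numeral over the given alphabet and add one, carrying through any trailing i's.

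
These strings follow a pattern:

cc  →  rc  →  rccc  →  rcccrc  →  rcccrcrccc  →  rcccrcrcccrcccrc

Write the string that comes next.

This is a Fibonacci-style word recurrence s(k) = s(k−1)·s(k−2): e.g. rc·cc = rccc.
The next term joins rcccrcrcccrcccrc and rcccrcrccc.

rcccrcrcccrcccrcrcccrcrccc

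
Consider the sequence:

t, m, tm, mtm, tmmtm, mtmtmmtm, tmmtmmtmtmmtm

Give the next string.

This is a Fibonacci-style word recurrence s(k) = s(k−2)·s(k−1): e.g. t·m = tm.
The next term joins mtmtmmtm and tmmtmmtmtmmtm.

mtmtmmtmtmmtmmtmtmmtm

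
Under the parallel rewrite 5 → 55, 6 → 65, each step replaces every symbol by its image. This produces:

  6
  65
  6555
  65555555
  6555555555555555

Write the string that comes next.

Replace each of the 16 characters of 6555555555555555 in place — 65 55 55 55 55 55 55 55 55 55 55 55 55 55 55 55 — and concatenate.

65555555555555555555555555555555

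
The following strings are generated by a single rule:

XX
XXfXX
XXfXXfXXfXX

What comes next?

XXfXXfXXfXXfXXfXXfXXfXX

Every step duplicates the string with 'f' between the halves.
So the next term is two copies of XXfXXfXXfXX with 'f' between the halves.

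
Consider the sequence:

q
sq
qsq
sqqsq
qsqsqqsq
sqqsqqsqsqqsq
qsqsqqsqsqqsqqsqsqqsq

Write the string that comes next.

sqqsqqsqsqqsqqsqsqqsqsqqsqqsqsqqsq

From term 3 onward, concatenate the second-to-last term with the last: q·sq = qsq, sq·qsq = sqqsq, …
The next term joins sqqsqqsqsqqsq and qsqsqqsqsqqsqqsqsqqsq.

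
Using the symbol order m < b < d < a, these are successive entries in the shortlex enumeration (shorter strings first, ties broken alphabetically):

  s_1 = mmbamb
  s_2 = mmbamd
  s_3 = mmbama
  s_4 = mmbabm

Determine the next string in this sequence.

mmbabb

Treat mmbabm as a base-4 numeral over the given alphabet and add one, carrying through any trailing a's.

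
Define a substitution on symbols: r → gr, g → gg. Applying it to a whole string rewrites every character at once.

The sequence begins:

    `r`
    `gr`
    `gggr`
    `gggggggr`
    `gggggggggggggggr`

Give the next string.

Rewriting the 16 symbols of gggggggggggggggr one by one yields gg gg gg gg gg gg gg gg gg gg gg gg gg gg gg gr; concatenated:

gggggggggggggggggggggggggggggggr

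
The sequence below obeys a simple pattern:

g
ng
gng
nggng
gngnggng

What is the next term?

nggnggngnggng

Each term (from the third on) is the two preceding terms concatenated in order: term 3 = g·ng = gng.
So term 6 is nggng·gngnggng.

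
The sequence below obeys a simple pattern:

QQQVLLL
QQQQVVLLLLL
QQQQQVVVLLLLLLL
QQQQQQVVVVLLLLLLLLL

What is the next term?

The n-th term is n+1 Q's then n-1 V's then 2n-1 L's, where the shown terms are n = 2, 3, 4, 5.
At n = 6 the blocks have lengths 7, 5, 11.

QQQQQQQVVVVVLLLLLLLLLLL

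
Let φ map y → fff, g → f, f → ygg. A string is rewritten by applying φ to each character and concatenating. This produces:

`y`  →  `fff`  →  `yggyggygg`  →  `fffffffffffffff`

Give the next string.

φ(fffffffffffffff) expands symbol-by-symbol to ygg ygg ygg ygg ygg ygg ygg ygg ygg ygg ygg ygg ygg ygg ygg; joining the 15 pieces gives the next term.

yggyggyggyggyggyggyggyggyggyggyggyggyggyggygg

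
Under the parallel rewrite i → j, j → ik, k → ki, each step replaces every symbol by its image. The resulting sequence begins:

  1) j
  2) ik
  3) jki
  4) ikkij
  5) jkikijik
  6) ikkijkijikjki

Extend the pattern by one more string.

φ(ikkijkijikjki) expands symbol-by-symbol to j ki ki j ik ki j ik j ki ik ki j; joining the 13 pieces gives the next term.

jkikijikkijikjkiikkij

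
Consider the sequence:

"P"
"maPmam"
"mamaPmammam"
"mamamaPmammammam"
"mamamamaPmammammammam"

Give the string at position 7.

mamamamamamaPmammammammammammam

Every step adds ma to the front and mam to the end of the previous string.
From mamamamaPmammammammam, 2 further steps: mamamamaPmammammammam → mamamamamaPmammammammammam → (answer).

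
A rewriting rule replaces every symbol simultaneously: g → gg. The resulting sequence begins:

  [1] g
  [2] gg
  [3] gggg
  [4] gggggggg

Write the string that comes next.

Rewriting each symbol of gggggggg: g→gg, g→gg, g→gg, g→gg, g→gg, g→gg, g→gg, g→gg, which concatenates to gg gg gg gg gg gg gg gg.

gggggggggggggggg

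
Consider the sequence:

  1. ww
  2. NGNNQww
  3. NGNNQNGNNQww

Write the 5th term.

NGNNQNGNNQNGNNQNGNNQww

The strings grow by a fixed prefix NGNNQ each time.
From NGNNQNGNNQww, 2 further steps: NGNNQNGNNQww → NGNNQNGNNQNGNNQww → (answer).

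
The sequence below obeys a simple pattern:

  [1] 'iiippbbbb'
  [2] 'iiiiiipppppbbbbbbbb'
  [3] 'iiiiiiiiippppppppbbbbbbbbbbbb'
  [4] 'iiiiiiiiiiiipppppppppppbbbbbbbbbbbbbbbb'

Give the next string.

iiiiiiiiiiiiiiippppppppppppppbbbbbbbbbbbbbbbbbbbb

Term n consists of 3n i's, followed by 3n-1 p's, followed by 4n b's (n = 1, 2, …).
For the next term, n = 5, so the run lengths are 15, 14, 20.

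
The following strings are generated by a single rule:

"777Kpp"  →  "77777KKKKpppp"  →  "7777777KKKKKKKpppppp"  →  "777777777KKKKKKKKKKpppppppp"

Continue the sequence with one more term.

77777777777KKKKKKKKKKKKKpppppppppp

Reading off run lengths: 7 runs 3, 5, 7, 9; K runs 1, 4, 7, 10; p runs 2, 4, 6, 8 — each is linear in n (n = 1, 2, …).
At n = 5 the blocks have lengths 11, 13, 10.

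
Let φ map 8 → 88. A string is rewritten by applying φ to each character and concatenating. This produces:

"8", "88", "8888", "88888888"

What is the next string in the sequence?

Rewriting each symbol of 88888888: 8→88, 8→88, 8→88, 8→88, 8→88, 8→88, 8→88, 8→88, which concatenates to 88 88 88 88 88 88 88 88.

8888888888888888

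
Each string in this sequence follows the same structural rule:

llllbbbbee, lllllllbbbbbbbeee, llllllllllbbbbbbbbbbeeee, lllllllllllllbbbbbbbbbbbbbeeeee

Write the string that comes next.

llllllllllllllllbbbbbbbbbbbbbbbbeeeeee

Each string has the form l^{3n-2} b^{3n-2} e^{n}, where the shown terms are n = 2, 3, 4, 5.
For the next term, n = 6, so the run lengths are 16, 16, 6.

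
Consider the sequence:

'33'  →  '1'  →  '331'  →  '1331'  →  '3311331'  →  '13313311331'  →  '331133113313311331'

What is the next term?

From term 3 onward, concatenate the second-to-last term with the last: 33·1 = 331, 1·331 = 1331, …
So term 8 is 13313311331·331133113313311331.

13313311331331133113313311331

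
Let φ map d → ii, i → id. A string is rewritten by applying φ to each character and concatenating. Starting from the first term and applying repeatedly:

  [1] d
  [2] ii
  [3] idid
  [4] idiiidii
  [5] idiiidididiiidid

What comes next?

Rewriting the 16 symbols of idiiidididiiidid one by one yields id ii id id id ii id ii id ii id id id ii id ii; concatenated:

idiiidididiiidiiidiiidididiiidii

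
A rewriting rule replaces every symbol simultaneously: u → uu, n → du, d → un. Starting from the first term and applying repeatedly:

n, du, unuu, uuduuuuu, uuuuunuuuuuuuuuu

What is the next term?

uuuuuuuuuuduuuuuuuuuuuuuuuuuuuuu

Applying the rule to each of the 16 symbols of uuuuunuuuuuuuuuu gives the pieces uu uu uu uu uu du uu uu uu uu uu uu uu uu uu uu, which concatenate to the answer.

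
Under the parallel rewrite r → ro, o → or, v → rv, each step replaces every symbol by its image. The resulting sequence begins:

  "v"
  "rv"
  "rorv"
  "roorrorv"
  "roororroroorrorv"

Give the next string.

roororroorroroorroororroroorrorv

Replace each of the 16 characters of roororroroorrorv in place — ro or or ro or ro ro or ro or or ro ro or ro rv — and concatenate.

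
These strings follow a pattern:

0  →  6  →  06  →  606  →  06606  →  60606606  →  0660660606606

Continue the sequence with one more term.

606066060660660606606

From term 3 onward, concatenate the second-to-last term with the last: 0·6 = 06, 6·06 = 606, …
Continuing: 60606606 · 0660660606606 gives term 8.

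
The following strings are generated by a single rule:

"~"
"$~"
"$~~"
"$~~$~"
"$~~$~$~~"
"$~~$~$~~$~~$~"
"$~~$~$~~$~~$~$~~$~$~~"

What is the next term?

$~~$~$~~$~~$~$~~$~$~~$~~$~$~~$~~$~

From term 3 onward, concatenate the last term with the second-to-last: $~·~ = $~~, $~~·$~ = $~~$~, …
Continuing: $~~$~$~~$~~$~$~~$~$~~ · $~~$~$~~$~~$~ gives term 8.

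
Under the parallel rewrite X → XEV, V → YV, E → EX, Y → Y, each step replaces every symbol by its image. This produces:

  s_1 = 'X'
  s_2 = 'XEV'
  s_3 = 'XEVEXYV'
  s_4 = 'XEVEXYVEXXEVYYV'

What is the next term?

Replace each of the 15 characters of XEVEXYVEXXEVYYV in place — XEV EX YV EX XEV Y YV EX XEV XEV EX YV Y Y YV — and concatenate.

XEVEXYVEXXEVYYVEXXEVXEVEXYVYYYV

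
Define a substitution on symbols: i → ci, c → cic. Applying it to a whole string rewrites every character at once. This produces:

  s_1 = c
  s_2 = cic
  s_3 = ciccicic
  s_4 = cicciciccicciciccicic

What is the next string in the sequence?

cicciciccicciciccicicciccicicciccicicciciccicciciccicic

Replace each of the 21 characters of cicciciccicciciccicic in place — cic ci cic cic ci cic ci cic cic ci cic cic ci cic ci cic cic ci cic ci cic — and concatenate.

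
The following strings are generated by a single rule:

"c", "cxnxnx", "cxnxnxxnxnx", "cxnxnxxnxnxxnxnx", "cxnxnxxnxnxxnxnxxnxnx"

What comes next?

Each term is the previous one with xnxnx appended.
So the next term is cxnxnxxnxnxxnxnxxnxnx·xnxnx.

cxnxnxxnxnxxnxnxxnxnxxnxnx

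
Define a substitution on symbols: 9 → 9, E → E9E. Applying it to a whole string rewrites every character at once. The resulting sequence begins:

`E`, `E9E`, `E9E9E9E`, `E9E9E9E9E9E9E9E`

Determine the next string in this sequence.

φ(E9E9E9E9E9E9E9E) expands symbol-by-symbol to E9E 9 E9E 9 E9E 9 E9E 9 E9E 9 E9E 9 E9E 9 E9E; joining the 15 pieces gives the next term.

E9E9E9E9E9E9E9E9E9E9E9E9E9E9E9E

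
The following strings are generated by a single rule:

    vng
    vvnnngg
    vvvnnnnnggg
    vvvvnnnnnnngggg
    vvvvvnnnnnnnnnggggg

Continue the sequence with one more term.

The n-th term is n v's then 2n-1 n's then n g's (n = 1, 2, …).
Setting n = 6 gives 6, 11, 6 characters in each block.

vvvvvvnnnnnnnnnnngggggg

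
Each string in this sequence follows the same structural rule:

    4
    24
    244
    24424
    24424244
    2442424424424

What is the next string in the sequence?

Each term (from the third on) is the previous term followed by the one before it: term 3 = 24·4 = 244.
Continuing: 2442424424424 · 24424244 gives term 7.

244242442442424424244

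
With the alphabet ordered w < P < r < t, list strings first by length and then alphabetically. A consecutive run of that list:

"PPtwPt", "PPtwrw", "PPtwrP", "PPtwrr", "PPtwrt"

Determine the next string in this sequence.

The successor of PPtwrt increments the rightmost position that isn't already t and resets every position after it to w.

PPtwtw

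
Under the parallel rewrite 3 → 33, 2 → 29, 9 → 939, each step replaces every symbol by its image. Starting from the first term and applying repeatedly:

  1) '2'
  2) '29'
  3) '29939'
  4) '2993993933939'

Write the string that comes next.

Applying the rule to each of the 13 symbols of 2993993933939 gives the pieces 29 939 939 33 939 939 33 939 33 33 939 33 939, which concatenate to the answer.

299399393393993933939333393933939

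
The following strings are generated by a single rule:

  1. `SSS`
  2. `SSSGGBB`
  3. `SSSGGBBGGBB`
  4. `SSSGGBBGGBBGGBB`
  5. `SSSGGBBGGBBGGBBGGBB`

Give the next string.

SSSGGBBGGBBGGBBGGBBGGBB

The strings grow by a fixed suffix GGBB each time.
So the next term is SSSGGBBGGBBGGBBGGBB·GGBB.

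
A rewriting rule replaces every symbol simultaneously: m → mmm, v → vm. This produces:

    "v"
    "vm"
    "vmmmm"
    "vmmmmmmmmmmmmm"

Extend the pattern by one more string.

φ(vmmmmmmmmmmmmm) expands symbol-by-symbol to vm mmm mmm mmm mmm mmm mmm mmm mmm mmm mmm mmm mmm mmm; joining the 14 pieces gives the next term.

vmmmmmmmmmmmmmmmmmmmmmmmmmmmmmmmmmmmmmmmm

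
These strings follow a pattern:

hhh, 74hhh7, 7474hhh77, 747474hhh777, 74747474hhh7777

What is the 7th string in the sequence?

747474747474hhh777777

s(k+1) = 74·s(k)·7, so each term gains 74 as a prefix and 7 as a suffix.
From 74747474hhh7777, 2 further steps: 74747474hhh7777 → 7474747474hhh77777 → (answer).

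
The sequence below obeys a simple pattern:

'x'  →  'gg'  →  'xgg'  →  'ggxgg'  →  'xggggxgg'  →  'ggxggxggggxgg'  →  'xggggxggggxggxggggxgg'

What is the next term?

Each term (from the third on) is the two preceding terms concatenated in order: term 3 = x·gg = xgg.
So term 8 is ggxggxggggxgg·xggggxggggxggxggggxgg.

ggxggxggggxggxggggxggggxggxggggxgg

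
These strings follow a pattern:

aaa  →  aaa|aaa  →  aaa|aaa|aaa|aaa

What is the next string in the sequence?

aaa|aaa|aaa|aaa|aaa|aaa|aaa|aaa

Every step duplicates the string with '|' between the halves.
So the next term is two copies of aaa|aaa|aaa|aaa with '|' between the halves.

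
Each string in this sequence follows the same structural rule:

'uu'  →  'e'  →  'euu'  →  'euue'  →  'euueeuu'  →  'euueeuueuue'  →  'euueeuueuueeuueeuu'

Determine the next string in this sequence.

euueeuueuueeuueeuueuueeuueuue

This is a Fibonacci-style word recurrence s(k) = s(k−1)·s(k−2): e.g. e·uu = euu.
So term 8 is euueeuueuueeuueeuu·euueeuueuue.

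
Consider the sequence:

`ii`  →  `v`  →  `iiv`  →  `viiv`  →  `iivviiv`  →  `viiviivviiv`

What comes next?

iivviivviiviivviiv

This is a Fibonacci-style word recurrence s(k) = s(k−2)·s(k−1): e.g. ii·v = iiv.
Continuing: iivviiv · viiviivviiv gives term 7.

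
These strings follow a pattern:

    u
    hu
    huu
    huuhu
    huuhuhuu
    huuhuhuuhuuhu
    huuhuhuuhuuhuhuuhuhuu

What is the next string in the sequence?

Each term (from the third on) is the previous term followed by the one before it: term 3 = hu·u = huu.
So term 8 is huuhuhuuhuuhuhuuhuhuu·huuhuhuuhuuhu.

huuhuhuuhuuhuhuuhuhuuhuuhuhuuhuuhu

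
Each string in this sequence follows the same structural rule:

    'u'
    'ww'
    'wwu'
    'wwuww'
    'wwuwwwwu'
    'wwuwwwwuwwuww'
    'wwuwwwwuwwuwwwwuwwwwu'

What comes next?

wwuwwwwuwwuwwwwuwwwwuwwuwwwwuwwuww

From term 3 onward, concatenate the last term with the second-to-last: ww·u = wwu, wwu·ww = wwuww, …
The next term joins wwuwwwwuwwuwwwwuwwwwu and wwuwwwwuwwuww.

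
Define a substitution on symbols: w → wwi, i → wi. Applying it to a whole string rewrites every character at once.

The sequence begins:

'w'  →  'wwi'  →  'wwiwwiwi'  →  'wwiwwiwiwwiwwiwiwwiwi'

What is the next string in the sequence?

wwiwwiwiwwiwwiwiwwiwiwwiwwiwiwwiwwiwiwwiwiwwiwwiwiwwiwi

φ(wwiwwiwiwwiwwiwiwwiwi) expands symbol-by-symbol to wwi wwi wi wwi wwi wi wwi wi wwi wwi wi wwi wwi wi wwi wi wwi wwi wi wwi wi; joining the 21 pieces gives the next term.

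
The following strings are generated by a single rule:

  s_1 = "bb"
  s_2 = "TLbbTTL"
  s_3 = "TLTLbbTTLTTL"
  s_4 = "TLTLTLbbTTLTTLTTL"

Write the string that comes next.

TLTLTLTLbbTTLTTLTTLTTL

Every step adds TL to the front and TTL to the end of the previous string.
One more step from TLTLTLbbTTLTTLTTL gives the answer.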